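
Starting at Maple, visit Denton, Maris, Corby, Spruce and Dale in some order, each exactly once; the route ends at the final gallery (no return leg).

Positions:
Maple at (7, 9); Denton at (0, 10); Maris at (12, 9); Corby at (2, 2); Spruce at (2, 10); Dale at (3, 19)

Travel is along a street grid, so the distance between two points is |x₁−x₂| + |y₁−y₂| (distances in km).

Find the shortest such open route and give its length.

There are 5! = 120 possible orderings.
Maple → Denton → Maris → Corby → Spruce → Dale: 8+13+17+8+10 = 56
Maple → Denton → Maris → Corby → Dale → Spruce: 8+13+17+18+10 = 66
Maple → Denton → Maris → Spruce → Corby → Dale: 8+13+11+8+18 = 58
Maple → Denton → Maris → Spruce → Dale → Corby: 8+13+11+10+18 = 60
Maple → Denton → Maris → Dale → Corby → Spruce: 8+13+19+18+8 = 66
Maple → Denton → Maris → Dale → Spruce → Corby: 8+13+19+10+8 = 58
Maple → Denton → Corby → Maris → Spruce → Dale: 8+10+17+11+10 = 56
Maple → Denton → Corby → Maris → Dale → Spruce: 8+10+17+19+10 = 64
Maple → Denton → Corby → Spruce → Maris → Dale: 8+10+8+11+19 = 56
Maple → Denton → Corby → Spruce → Dale → Maris: 8+10+8+10+19 = 55
Maple → Denton → Corby → Dale → Maris → Spruce: 8+10+18+19+11 = 66
Maple → Denton → Corby → Dale → Spruce → Maris: 8+10+18+10+11 = 57
Maple → Denton → Spruce → Maris → Corby → Dale: 8+2+11+17+18 = 56
Maple → Denton → Spruce → Maris → Dale → Corby: 8+2+11+19+18 = 58
… (106 more)
Maple → Maris → Corby → Denton → Spruce → Dale: 5+17+10+2+10 = 44  ← best
The minimum is 44.
One shortest path: Maple → Maris → Corby → Denton → Spruce → Dale.

Minimum one-way distance = 44 km.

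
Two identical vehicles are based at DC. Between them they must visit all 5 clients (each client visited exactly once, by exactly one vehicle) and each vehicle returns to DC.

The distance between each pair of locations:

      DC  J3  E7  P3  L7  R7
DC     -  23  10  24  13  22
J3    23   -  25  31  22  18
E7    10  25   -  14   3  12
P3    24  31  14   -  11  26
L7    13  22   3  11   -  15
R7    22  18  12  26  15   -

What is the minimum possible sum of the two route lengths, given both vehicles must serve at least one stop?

Try each way of splitting the stops between the two vehicles (each non-empty) and, for each split, find the best tour for each vehicle:
  {J3} + {E7, P3, L7, R7}: 46 + 72 = 118
  {E7} + {J3, P3, L7, R7}: 20 + 91 = 111
  {J3, E7} + {P3, L7, R7}: 58 + 72 = 130
  {P3} + {J3, E7, L7, R7}: 48 + 69 = 117
  {J3, P3} + {E7, L7, R7}: 78 + 50 = 128
  {E7, P3} + {J3, L7, R7}: 48 + 69 = 117
  … (15 splits in total)
Best: vehicle 1 DC → E7 → DC = 20; vehicle 2 DC → J3 → R7 → P3 → L7 → DC = 91; combined 111.

Minimum combined distance: 111.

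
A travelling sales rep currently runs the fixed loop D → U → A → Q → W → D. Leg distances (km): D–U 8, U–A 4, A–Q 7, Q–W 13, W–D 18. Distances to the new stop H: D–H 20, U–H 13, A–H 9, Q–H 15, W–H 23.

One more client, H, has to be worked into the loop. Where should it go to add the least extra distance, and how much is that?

Insertion cost between consecutive stops i–j is d(i,H) + d(H,j) − d(i,j):
  between D and U: 20 + 13 − 8 = 25
  between U and A: 13 + 9 − 4 = 18
  between A and Q: 9 + 15 − 7 = 17
  between Q and W: 15 + 23 − 13 = 25
  between W and D: 23 + 20 − 18 = 25
Cheapest insertion is between A and Q, adding 17.
New total = 50 + 17 = 67.

Minimum extra distance: 17 km, inserting H between A and Q.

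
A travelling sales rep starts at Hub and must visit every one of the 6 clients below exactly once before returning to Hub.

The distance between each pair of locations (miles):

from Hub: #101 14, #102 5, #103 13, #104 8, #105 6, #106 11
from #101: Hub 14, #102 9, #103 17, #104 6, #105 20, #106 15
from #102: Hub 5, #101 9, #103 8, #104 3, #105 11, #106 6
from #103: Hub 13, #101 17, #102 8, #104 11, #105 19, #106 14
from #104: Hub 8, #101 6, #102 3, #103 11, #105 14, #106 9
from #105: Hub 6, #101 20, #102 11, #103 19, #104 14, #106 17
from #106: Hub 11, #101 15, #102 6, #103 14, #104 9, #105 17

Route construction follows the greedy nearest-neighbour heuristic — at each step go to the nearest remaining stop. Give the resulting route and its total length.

From Hub: distances to unvisited — #102=5, #105=6, #104=8, #106=11, #103=13, #101=14. Nearest is #102 (5).
From #102: distances to unvisited — #104=3, #106=6, #103=8, #101=9, #105=11. Nearest is #104 (3).
From #104: distances to unvisited — #101=6, #106=9, #103=11, #105=14. Nearest is #101 (6).
From #101: distances to unvisited — #106=15, #103=17, #105=20. Nearest is #106 (15).
From #106: distances to unvisited — #103=14, #105=17. Nearest is #103 (14).
From #103: distances to unvisited — #105=19. Nearest is #105 (19).
Return #105→Hub: 6.
Total = 5 + 3 + 6 + 15 + 14 + 19 + 6 = 68.

Total distance 68 miles via the nearest-neighbour route Hub → #102 → #104 → #101 → #106 → #103 → #105 → Hub.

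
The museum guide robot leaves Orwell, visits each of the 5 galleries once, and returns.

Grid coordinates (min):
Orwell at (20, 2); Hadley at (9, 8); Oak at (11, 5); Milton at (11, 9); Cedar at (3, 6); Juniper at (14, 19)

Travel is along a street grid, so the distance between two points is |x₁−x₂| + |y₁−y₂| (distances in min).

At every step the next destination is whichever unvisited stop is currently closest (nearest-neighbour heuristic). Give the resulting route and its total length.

Orwell → [Oak:12 / Milton:16 / Hadley:17 / Cedar:21 / Juniper:23] → Oak (12)
Oak → [Milton:4 / Hadley:5 / Cedar:9 / Juniper:17] → Milton (4)
Milton → [Hadley:3 / Cedar:11 / Juniper:13] → Hadley (3)
Hadley → [Cedar:8 / Juniper:16] → Cedar (8)
Cedar → [Juniper:24] → Juniper (24)
Return Juniper→Orwell: 23.
Total = 12 + 4 + 3 + 8 + 24 + 23 = 74.

Nearest-neighbour total = 74 min; route Orwell → Oak → Milton → Hadley → Cedar → Juniper → Orwell.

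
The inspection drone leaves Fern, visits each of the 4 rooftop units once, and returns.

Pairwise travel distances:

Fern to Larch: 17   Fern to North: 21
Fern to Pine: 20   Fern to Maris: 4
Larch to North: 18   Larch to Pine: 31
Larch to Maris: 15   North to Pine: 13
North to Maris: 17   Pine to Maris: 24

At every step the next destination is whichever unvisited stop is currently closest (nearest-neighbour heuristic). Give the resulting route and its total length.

From Fern: distances to unvisited — Maris=4, Larch=17, Pine=20, North=21. Nearest is Maris (4).
From Maris: distances to unvisited — Larch=15, North=17, Pine=24. Nearest is Larch (15).
From Larch: distances to unvisited — North=18, Pine=31. Nearest is North (18).
From North: distances to unvisited — Pine=13. Nearest is Pine (13).
Return Pine→Fern: 20.
Total = 4 + 15 + 18 + 13 + 20 = 70.

Total distance 70 via the nearest-neighbour route Fern → Maris → Larch → North → Pine → Fern.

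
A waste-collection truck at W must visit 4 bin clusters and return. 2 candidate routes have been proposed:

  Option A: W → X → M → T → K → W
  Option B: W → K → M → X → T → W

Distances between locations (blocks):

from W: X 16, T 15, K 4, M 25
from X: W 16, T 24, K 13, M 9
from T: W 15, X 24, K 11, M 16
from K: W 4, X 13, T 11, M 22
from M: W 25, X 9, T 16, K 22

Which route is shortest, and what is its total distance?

Option A: 16 + 9 + 16 + 11 + 4 = 56
Option B: 4 + 22 + 9 + 24 + 15 = 74

56 blocks — Option A is the shortest.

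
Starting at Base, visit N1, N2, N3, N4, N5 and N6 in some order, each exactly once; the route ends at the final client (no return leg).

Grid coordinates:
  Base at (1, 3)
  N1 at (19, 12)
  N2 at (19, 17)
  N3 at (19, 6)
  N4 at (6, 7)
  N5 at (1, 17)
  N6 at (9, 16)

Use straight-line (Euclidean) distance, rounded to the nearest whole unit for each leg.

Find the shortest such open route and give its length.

Shortest open route: 46.

There are 6! = 720 possible orderings.
Base - N1 - N2 - N3 - N4 - N5 - N6: 20+5+11+13+11+8 = 68
Base - N1 - N2 - N3 - N4 - N6 - N5: 20+5+11+13+9+8 = 66
Base - N1 - N2 - N3 - N5 - N4 - N6: 20+5+11+21+11+9 = 77
Base - N1 - N2 - N3 - N5 - N6 - N4: 20+5+11+21+8+9 = 74
Base - N1 - N2 - N3 - N6 - N4 - N5: 20+5+11+14+9+11 = 70
Base - N1 - N2 - N3 - N6 - N5 - N4: 20+5+11+14+8+11 = 69
Base - N1 - N2 - N4 - N3 - N5 - N6: 20+5+16+13+21+8 = 83
Base - N1 - N2 - N4 - N3 - N6 - N5: 20+5+16+13+14+8 = 76
… (712 more)
Base - N4 - N5 - N6 - N2 - N1 - N3: 6+11+8+10+5+6 = 46  ← best
The minimum is 46.
One shortest path: Base → N4 → N5 → N6 → N2 → N1 → N3.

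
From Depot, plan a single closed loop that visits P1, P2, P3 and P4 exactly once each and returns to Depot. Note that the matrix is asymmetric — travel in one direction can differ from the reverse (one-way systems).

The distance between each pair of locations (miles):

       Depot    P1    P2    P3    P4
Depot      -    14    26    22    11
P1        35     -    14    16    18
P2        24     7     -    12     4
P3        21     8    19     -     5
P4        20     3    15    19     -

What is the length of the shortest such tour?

Depot → P1 → P2 → P3 → P4 → Depot: 14+14+12+5+20 = 65
Depot → P1 → P2 → P4 → P3 → Depot: 14+14+4+19+21 = 72
Depot → P1 → P3 → P2 → P4 → Depot: 14+16+19+4+20 = 73
Depot → P1 → P3 → P4 → P2 → Depot: 14+16+5+15+24 = 74
Depot → P1 → P4 → P2 → P3 → Depot: 14+18+15+12+21 = 80
Depot → P1 → P4 → P3 → P2 → Depot: 14+18+19+19+24 = 94
Depot → P2 → P1 → P3 → P4 → Depot: 26+7+16+5+20 = 74
Depot → P2 → P1 → P4 → P3 → Depot: 26+7+18+19+21 = 91
Depot → P2 → P3 → P1 → P4 → Depot: 26+12+8+18+20 = 84
Depot → P2 → P3 → P4 → P1 → Depot: 26+12+5+3+35 = 81
Depot → P2 → P4 → P1 → P3 → Depot: 26+4+3+16+21 = 70
Depot → P2 → P4 → P3 → P1 → Depot: 26+4+19+8+35 = 92
Depot → P3 → P1 → P2 → P4 → Depot: 22+8+14+4+20 = 68
Depot → P3 → P1 → P4 → P2 → Depot: 22+8+18+15+24 = 87
… (10 more)
Depot → P4 → P1 → P2 → P3 → Depot: 11+3+14+12+21 = 61  ← best
The minimum is 61.
One optimal route: Depot → P4 → P1 → P2 → P3 → Depot.

Minimum total distance: 61 miles.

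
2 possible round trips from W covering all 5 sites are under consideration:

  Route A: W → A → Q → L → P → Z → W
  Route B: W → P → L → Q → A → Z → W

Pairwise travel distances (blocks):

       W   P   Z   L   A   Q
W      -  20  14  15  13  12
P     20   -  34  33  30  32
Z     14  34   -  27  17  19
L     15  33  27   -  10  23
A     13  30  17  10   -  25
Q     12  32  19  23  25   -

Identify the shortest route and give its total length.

Route A: 13 + 25 + 23 + 33 + 34 + 14 = 142
Route B: 20 + 33 + 23 + 25 + 17 + 14 = 132

132 blocks — Route B is the shortest.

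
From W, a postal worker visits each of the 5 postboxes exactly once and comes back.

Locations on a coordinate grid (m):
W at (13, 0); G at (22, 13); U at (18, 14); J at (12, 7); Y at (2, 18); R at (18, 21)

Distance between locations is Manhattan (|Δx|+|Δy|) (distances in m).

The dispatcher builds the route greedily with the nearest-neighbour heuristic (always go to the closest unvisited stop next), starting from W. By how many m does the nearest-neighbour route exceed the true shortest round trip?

W: J=8, U=19, G=22, R=26, Y=29 ⇒ J
J: U=13, G=16, R=20, Y=21 ⇒ U
U: G=5, R=7, Y=20 ⇒ G
G: R=12, Y=25 ⇒ R
R: Y=19 ⇒ Y
NN route W → J → U → G → R → Y → W costs 86.
Optimal: W → G → U → R → Y → J → W costs 82 (by enumerating all 60 distinct tours).
Excess = 86 − 82 = 4.

The nearest-neighbour route is 4 m longer than optimal.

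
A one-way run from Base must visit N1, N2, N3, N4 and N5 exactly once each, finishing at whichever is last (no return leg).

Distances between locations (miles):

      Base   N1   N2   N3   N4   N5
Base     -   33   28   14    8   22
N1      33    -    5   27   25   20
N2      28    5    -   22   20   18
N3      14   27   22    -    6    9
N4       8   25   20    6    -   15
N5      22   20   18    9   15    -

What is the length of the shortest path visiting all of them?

46 miles — the minimum one-way total.

There are 5! = 120 possible orderings.
Base - N1 - N2 - N3 - N4 - N5: 33+5+22+6+15 = 81
Base - N1 - N2 - N3 - N5 - N4: 33+5+22+9+15 = 84
Base - N1 - N2 - N4 - N3 - N5: 33+5+20+6+9 = 73
Base - N1 - N2 - N4 - N5 - N3: 33+5+20+15+9 = 82
Base - N1 - N2 - N5 - N3 - N4: 33+5+18+9+6 = 71
Base - N1 - N2 - N5 - N4 - N3: 33+5+18+15+6 = 77
Base - N1 - N3 - N2 - N4 - N5: 33+27+22+20+15 = 117
Base - N1 - N3 - N2 - N5 - N4: 33+27+22+18+15 = 115
Base - N1 - N3 - N4 - N2 - N5: 33+27+6+20+18 = 104
Base - N1 - N3 - N4 - N5 - N2: 33+27+6+15+18 = 99
Base - N1 - N3 - N5 - N2 - N4: 33+27+9+18+20 = 107
Base - N1 - N3 - N5 - N4 - N2: 33+27+9+15+20 = 104
Base - N1 - N4 - N2 - N3 - N5: 33+25+20+22+9 = 109
Base - N1 - N4 - N2 - N5 - N3: 33+25+20+18+9 = 105
… (106 more)
Base - N4 - N3 - N5 - N2 - N1: 8+6+9+18+5 = 46  ← best
The minimum is 46.
One shortest path: Base → N4 → N3 → N5 → N2 → N1.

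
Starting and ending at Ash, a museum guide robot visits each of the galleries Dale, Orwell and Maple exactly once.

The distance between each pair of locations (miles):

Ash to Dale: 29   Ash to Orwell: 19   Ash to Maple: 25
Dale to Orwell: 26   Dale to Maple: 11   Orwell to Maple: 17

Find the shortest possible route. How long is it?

There are 3 distinct closed tours to check (reversals are equivalent).
Ash → Dale → Orwell → Maple → Ash: 29+26+17+25 = 97
Ash → Dale → Maple → Orwell → Ash: 29+11+17+19 = 76
Ash → Orwell → Dale → Maple → Ash: 19+26+11+25 = 81
The minimum is 76.
One optimal route: Ash → Dale → Maple → Orwell → Ash (or its reverse).

Minimum total distance: 76 miles.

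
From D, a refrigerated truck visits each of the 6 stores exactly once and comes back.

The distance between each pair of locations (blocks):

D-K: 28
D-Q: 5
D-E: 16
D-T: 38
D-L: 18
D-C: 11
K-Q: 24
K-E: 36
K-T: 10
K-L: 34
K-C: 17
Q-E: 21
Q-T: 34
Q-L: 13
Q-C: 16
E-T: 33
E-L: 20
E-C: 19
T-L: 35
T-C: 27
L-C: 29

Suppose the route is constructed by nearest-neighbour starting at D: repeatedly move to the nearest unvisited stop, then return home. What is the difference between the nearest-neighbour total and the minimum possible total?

D: Q=5, C=11, E=16, L=18, K=28, T=38 ⇒ Q
Q: L=13, C=16, E=21, K=24, T=34 ⇒ L
L: E=20, C=29, K=34, T=35 ⇒ E
E: C=19, T=33, K=36 ⇒ C
C: K=17, T=27 ⇒ K
K: T=10 ⇒ T
NN route D → Q → L → E → C → K → T → D costs 122.
Optimal: D → Q → L → E → T → K → C → D costs 109 (by enumerating all 360 distinct tours).
Excess = 122 − 109 = 13.

Excess over optimum: 13 blocks.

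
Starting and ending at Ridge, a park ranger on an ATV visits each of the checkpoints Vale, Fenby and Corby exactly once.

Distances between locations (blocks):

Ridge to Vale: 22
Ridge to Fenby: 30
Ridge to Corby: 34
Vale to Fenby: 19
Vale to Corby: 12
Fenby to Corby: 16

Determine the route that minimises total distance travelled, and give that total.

Shortest round trip = 80 blocks.

There are 3 distinct closed tours to check (reversals are equivalent).
Ridge-Vale-Fenby-Corby-Ridge: 22+19+16+34 = 91
Ridge-Vale-Corby-Fenby-Ridge: 22+12+16+30 = 80
Ridge-Fenby-Vale-Corby-Ridge: 30+19+12+34 = 95
The minimum is 80.
One optimal route: Ridge → Vale → Corby → Fenby → Ridge (or its reverse).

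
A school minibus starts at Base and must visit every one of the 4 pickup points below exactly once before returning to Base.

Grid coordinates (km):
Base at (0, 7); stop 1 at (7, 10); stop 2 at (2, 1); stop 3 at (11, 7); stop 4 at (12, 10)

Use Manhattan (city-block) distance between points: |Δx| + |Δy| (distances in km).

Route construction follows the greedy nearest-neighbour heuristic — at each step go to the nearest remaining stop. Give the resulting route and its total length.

From Base: distances to unvisited — stop 2=8, stop 1=10, stop 3=11, stop 4=15. Nearest is stop 2 (8).
From stop 2: distances to unvisited — stop 1=14, stop 3=15, stop 4=19. Nearest is stop 1 (14).
From stop 1: distances to unvisited — stop 4=5, stop 3=7. Nearest is stop 4 (5).
From stop 4: distances to unvisited — stop 3=4. Nearest is stop 3 (4).
Return stop 3→Base: 11.
Total = 8 + 14 + 5 + 4 + 11 = 42.

Total distance 42 km via the nearest-neighbour route Base → stop 2 → stop 1 → stop 4 → stop 3 → Base.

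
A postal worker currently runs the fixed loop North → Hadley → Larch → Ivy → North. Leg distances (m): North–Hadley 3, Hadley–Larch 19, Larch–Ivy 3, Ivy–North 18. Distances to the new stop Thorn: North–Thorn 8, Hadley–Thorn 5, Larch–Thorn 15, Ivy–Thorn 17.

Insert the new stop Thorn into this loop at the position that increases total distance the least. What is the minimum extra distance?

Insertion cost between consecutive stops i–j is d(i,Thorn) + d(Thorn,j) − d(i,j):
  between North and Hadley: 8 + 5 − 3 = 10
  between Hadley and Larch: 5 + 15 − 19 = 1
  between Larch and Ivy: 15 + 17 − 3 = 29
  between Ivy and North: 17 + 8 − 18 = 7
Cheapest insertion is between Hadley and Larch, adding 1.
New total = 43 + 1 = 44.

Adding 1 m by placing Thorn on the Hadley–Larch leg.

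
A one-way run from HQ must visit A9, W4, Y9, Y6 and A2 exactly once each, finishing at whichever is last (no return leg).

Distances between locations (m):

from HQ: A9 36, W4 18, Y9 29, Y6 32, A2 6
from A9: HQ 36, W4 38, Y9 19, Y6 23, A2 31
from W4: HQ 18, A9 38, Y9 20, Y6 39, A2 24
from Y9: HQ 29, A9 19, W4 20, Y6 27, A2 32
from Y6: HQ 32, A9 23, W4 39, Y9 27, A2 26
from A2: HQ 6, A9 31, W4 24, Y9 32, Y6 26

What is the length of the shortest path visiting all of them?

Shortest open route: 92 m.

There are 5! = 120 possible orderings.
HQ→A9→W4→Y9→Y6→A2: 36+38+20+27+26 = 147
HQ→A9→W4→Y9→A2→Y6: 36+38+20+32+26 = 152
HQ→A9→W4→Y6→Y9→A2: 36+38+39+27+32 = 172
HQ→A9→W4→Y6→A2→Y9: 36+38+39+26+32 = 171
HQ→A9→W4→A2→Y9→Y6: 36+38+24+32+27 = 157
HQ→A9→W4→A2→Y6→Y9: 36+38+24+26+27 = 151
HQ→A9→Y9→W4→Y6→A2: 36+19+20+39+26 = 140
HQ→A9→Y9→W4→A2→Y6: 36+19+20+24+26 = 125
HQ→A9→Y9→Y6→W4→A2: 36+19+27+39+24 = 145
HQ→A9→Y9→Y6→A2→W4: 36+19+27+26+24 = 132
HQ→A9→Y9→A2→W4→Y6: 36+19+32+24+39 = 150
HQ→A9→Y9→A2→Y6→W4: 36+19+32+26+39 = 152
HQ→A9→Y6→W4→Y9→A2: 36+23+39+20+32 = 150
HQ→A9→Y6→W4→A2→Y9: 36+23+39+24+32 = 154
… (106 more)
HQ→A2→W4→Y9→A9→Y6: 6+24+20+19+23 = 92  ← best
The minimum is 92.
One shortest path: HQ → A2 → W4 → Y9 → A9 → Y6.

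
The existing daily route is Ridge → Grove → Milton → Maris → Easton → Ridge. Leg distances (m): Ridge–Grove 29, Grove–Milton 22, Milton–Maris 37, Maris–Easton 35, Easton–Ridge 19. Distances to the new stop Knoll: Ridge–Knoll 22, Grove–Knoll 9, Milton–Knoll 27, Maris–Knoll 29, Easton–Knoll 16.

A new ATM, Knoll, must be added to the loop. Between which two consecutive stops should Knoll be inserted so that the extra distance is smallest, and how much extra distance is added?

Adding 2 m by placing Knoll on the Ridge–Grove leg.

Insertion cost between consecutive stops i–j is d(i,Knoll) + d(Knoll,j) − d(i,j):
  between Ridge and Grove: 22 + 9 − 29 = 2
  between Grove and Milton: 9 + 27 − 22 = 14
  between Milton and Maris: 27 + 29 − 37 = 19
  between Maris and Easton: 29 + 16 − 35 = 10
  between Easton and Ridge: 16 + 22 − 19 = 19
Cheapest insertion is between Ridge and Grove, adding 2.
New total = 142 + 2 = 144.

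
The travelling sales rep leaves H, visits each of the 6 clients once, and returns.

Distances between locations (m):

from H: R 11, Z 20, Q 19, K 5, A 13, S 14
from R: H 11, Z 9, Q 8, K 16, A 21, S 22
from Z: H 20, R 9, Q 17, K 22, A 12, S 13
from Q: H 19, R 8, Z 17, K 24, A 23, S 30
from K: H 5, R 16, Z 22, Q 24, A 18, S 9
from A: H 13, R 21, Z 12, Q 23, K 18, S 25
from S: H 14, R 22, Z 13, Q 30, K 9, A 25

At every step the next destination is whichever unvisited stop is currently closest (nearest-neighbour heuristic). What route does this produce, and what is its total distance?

H → [K:5 / R:11 / A:13 / S:14 / Q:19 / Z:20] → K (5)
K → [S:9 / R:16 / A:18 / Z:22 / Q:24] → S (9)
S → [Z:13 / R:22 / A:25 / Q:30] → Z (13)
Z → [R:9 / A:12 / Q:17] → R (9)
R → [Q:8 / A:21] → Q (8)
Q → [A:23] → A (23)
Return A→H: 13.
Total = 5 + 9 + 13 + 9 + 8 + 23 + 13 = 80.

Nearest-neighbour total = 80 m; route H → K → S → Z → R → Q → A → H.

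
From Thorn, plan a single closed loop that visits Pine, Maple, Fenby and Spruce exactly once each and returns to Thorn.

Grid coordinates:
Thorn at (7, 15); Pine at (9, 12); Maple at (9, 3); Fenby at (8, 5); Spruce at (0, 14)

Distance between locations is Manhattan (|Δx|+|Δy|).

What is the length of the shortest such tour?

With 4 stops there are 4!/2 = 12 distinct round trips (a route and its reverse cost the same).
Thorn - Pine - Maple - Fenby - Spruce - Thorn: 5+9+3+17+8 = 42
Thorn - Pine - Maple - Spruce - Fenby - Thorn: 5+9+20+17+11 = 62
Thorn - Pine - Fenby - Maple - Spruce - Thorn: 5+8+3+20+8 = 44
Thorn - Pine - Fenby - Spruce - Maple - Thorn: 5+8+17+20+14 = 64
Thorn - Pine - Spruce - Maple - Fenby - Thorn: 5+11+20+3+11 = 50
Thorn - Pine - Spruce - Fenby - Maple - Thorn: 5+11+17+3+14 = 50
Thorn - Maple - Pine - Fenby - Spruce - Thorn: 14+9+8+17+8 = 56
Thorn - Maple - Pine - Spruce - Fenby - Thorn: 14+9+11+17+11 = 62
Thorn - Maple - Fenby - Pine - Spruce - Thorn: 14+3+8+11+8 = 44
Thorn - Maple - Spruce - Pine - Fenby - Thorn: 14+20+11+8+11 = 64
Thorn - Fenby - Pine - Maple - Spruce - Thorn: 11+8+9+20+8 = 56
Thorn - Fenby - Maple - Pine - Spruce - Thorn: 11+3+9+11+8 = 42
The minimum is 42.
One optimal route: Thorn → Pine → Maple → Fenby → Spruce → Thorn (or its reverse).

Shortest round trip = 42.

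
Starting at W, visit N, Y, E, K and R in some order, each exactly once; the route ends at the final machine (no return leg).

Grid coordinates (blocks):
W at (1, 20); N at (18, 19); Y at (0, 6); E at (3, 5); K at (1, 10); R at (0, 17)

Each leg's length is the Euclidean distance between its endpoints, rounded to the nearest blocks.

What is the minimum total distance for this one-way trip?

Minimum one-way distance = 38 blocks.

There are 5! = 120 possible orderings.
W→N→Y→E→K→R: 17+22+3+5+7 = 54
W→N→Y→E→R→K: 17+22+3+12+7 = 61
W→N→Y→K→E→R: 17+22+4+5+12 = 60
W→N→Y→K→R→E: 17+22+4+7+12 = 62
W→N→Y→R→E→K: 17+22+11+12+5 = 67
W→N→Y→R→K→E: 17+22+11+7+5 = 62
W→N→E→Y→K→R: 17+21+3+4+7 = 52
W→N→E→Y→R→K: 17+21+3+11+7 = 59
W→N→E→K→Y→R: 17+21+5+4+11 = 58
W→N→E→K→R→Y: 17+21+5+7+11 = 61
W→N→E→R→Y→K: 17+21+12+11+4 = 65
W→N→E→R→K→Y: 17+21+12+7+4 = 61
W→N→K→Y→E→R: 17+19+4+3+12 = 55
W→N→K→Y→R→E: 17+19+4+11+12 = 63
… (106 more)
W→R→K→Y→E→N: 3+7+4+3+21 = 38  ← best
The minimum is 38.
One shortest path: W → R → K → Y → E → N.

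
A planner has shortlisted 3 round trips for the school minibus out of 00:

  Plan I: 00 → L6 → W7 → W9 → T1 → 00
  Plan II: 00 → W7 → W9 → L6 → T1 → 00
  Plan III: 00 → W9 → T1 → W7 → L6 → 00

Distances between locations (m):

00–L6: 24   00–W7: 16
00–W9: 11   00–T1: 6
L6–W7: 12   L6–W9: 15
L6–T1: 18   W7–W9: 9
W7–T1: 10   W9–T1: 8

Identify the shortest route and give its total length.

Plan I: 24 + 12 + 9 + 8 + 6 = 59
Plan II: 16 + 9 + 15 + 18 + 6 = 64
Plan III: 11 + 8 + 10 + 12 + 24 = 65

Shortest is Plan I, total 59 m.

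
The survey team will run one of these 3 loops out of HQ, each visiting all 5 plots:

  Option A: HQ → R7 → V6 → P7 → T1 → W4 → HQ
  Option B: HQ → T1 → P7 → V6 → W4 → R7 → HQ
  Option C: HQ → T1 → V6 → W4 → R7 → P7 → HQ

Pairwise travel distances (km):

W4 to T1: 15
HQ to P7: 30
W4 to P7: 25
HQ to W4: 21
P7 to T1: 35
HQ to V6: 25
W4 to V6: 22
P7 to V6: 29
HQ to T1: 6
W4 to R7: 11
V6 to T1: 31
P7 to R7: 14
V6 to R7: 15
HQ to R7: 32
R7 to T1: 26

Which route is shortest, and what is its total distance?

Option A: 32 + 15 + 29 + 35 + 15 + 21 = 147
Option B: 6 + 35 + 29 + 22 + 11 + 32 = 135
Option C: 6 + 31 + 22 + 11 + 14 + 30 = 114

Shortest is Option C, total 114 km.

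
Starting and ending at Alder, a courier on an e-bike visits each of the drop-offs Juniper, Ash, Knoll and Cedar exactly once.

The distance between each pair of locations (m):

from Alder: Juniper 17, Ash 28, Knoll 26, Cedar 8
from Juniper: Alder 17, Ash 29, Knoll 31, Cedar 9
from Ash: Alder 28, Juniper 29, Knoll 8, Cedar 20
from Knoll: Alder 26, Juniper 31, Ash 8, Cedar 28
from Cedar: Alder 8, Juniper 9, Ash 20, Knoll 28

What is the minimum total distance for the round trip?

There are 12 distinct closed tours to check (reversals are equivalent).
Alder-Juniper-Ash-Knoll-Cedar-Alder: 17+29+8+28+8 = 90
Alder-Juniper-Ash-Cedar-Knoll-Alder: 17+29+20+28+26 = 120
Alder-Juniper-Knoll-Ash-Cedar-Alder: 17+31+8+20+8 = 84
Alder-Juniper-Knoll-Cedar-Ash-Alder: 17+31+28+20+28 = 124
Alder-Juniper-Cedar-Ash-Knoll-Alder: 17+9+20+8+26 = 80
Alder-Juniper-Cedar-Knoll-Ash-Alder: 17+9+28+8+28 = 90
Alder-Ash-Juniper-Knoll-Cedar-Alder: 28+29+31+28+8 = 124
Alder-Ash-Juniper-Cedar-Knoll-Alder: 28+29+9+28+26 = 120
Alder-Ash-Knoll-Juniper-Cedar-Alder: 28+8+31+9+8 = 84
Alder-Ash-Cedar-Juniper-Knoll-Alder: 28+20+9+31+26 = 114
Alder-Knoll-Juniper-Ash-Cedar-Alder: 26+31+29+20+8 = 114
Alder-Knoll-Ash-Juniper-Cedar-Alder: 26+8+29+9+8 = 80
The minimum is 80.
One optimal route: Alder → Juniper → Cedar → Ash → Knoll → Alder (or its reverse).

80 m — the shortest possible round trip.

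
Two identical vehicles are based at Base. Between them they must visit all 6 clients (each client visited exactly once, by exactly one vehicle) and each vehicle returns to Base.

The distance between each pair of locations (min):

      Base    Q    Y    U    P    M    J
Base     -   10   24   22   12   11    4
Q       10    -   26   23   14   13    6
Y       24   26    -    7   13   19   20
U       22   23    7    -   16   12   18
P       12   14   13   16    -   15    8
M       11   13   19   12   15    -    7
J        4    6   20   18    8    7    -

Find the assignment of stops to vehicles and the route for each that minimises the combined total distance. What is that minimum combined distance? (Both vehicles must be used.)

Minimum combined distance: 75 min.

There are 2^5 − 1 = 31 ways to divide the 6 stops into two non-empty groups. For each, the best each vehicle can do is its own shortest tour through its group:
  {Q} + {Y, U, P, M, J}: 20 + 55 = 75
  {Y} + {Q, U, P, M, J}: 48 + 63 = 111
  {Q, Y} + {U, P, M, J}: 60 + 51 = 111
  {U} + {Q, Y, P, M, J}: 44 + 67 = 111
  {Q, U} + {Y, P, M, J}: 55 + 55 = 110
  {Y, U} + {Q, P, M, J}: 53 + 50 = 103
  … (31 splits in total)
Best: vehicle 1 Base → Q → Base = 20; vehicle 2 Base → P → Y → U → M → J → Base = 55; combined 75.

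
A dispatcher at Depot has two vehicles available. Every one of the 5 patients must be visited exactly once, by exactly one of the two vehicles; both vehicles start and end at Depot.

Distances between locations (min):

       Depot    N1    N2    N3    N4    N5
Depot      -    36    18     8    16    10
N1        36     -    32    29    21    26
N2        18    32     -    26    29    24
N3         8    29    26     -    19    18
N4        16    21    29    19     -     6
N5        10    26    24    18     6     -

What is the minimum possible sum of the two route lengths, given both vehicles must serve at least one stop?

Minimum combined distance: 103 min.

There are 2^4 − 1 = 15 ways to divide the 5 stops into two non-empty groups. For each, the best each vehicle can do is its own shortest tour through its group:
  {N1} + {N2, N3, N4, N5}: 72 + 75 = 147
  {N2} + {N1, N3, N4, N5}: 36 + 74 = 110
  {N1, N2} + {N3, N4, N5}: 86 + 43 = 129
  {N3} + {N1, N2, N4, N5}: 16 + 87 = 103
  {N1, N3} + {N2, N4, N5}: 73 + 63 = 136
  {N2, N3} + {N1, N4, N5}: 52 + 73 = 125
  … (15 splits in total)
Best: vehicle 1 Depot → N3 → Depot = 16; vehicle 2 Depot → N2 → N1 → N4 → N5 → Depot = 87; combined 103.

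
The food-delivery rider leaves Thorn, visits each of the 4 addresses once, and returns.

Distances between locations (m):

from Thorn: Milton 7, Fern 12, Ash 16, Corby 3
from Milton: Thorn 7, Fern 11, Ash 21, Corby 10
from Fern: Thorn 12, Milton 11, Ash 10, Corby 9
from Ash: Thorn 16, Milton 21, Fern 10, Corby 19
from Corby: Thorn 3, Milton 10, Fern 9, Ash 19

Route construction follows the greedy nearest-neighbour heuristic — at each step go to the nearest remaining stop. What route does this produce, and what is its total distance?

From Thorn: distances to unvisited — Corby=3, Milton=7, Fern=12, Ash=16. Nearest is Corby (3).
From Corby: distances to unvisited — Fern=9, Milton=10, Ash=19. Nearest is Fern (9).
From Fern: distances to unvisited — Ash=10, Milton=11. Nearest is Ash (10).
From Ash: distances to unvisited — Milton=21. Nearest is Milton (21).
Return Milton→Thorn: 7.
Total = 3 + 9 + 10 + 21 + 7 = 50.

Total distance 50 m via the nearest-neighbour route Thorn → Corby → Fern → Ash → Milton → Thorn.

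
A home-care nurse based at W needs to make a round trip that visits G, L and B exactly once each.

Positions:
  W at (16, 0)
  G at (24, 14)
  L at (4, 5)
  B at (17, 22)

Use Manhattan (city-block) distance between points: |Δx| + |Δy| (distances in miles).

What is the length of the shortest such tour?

W - G - L - B - W: 22+29+30+23 = 104
W - G - B - L - W: 22+15+30+17 = 84
W - L - G - B - W: 17+29+15+23 = 84
The minimum is 84.
One optimal route: W → G → B → L → W (or its reverse).

Minimum total distance: 84 miles.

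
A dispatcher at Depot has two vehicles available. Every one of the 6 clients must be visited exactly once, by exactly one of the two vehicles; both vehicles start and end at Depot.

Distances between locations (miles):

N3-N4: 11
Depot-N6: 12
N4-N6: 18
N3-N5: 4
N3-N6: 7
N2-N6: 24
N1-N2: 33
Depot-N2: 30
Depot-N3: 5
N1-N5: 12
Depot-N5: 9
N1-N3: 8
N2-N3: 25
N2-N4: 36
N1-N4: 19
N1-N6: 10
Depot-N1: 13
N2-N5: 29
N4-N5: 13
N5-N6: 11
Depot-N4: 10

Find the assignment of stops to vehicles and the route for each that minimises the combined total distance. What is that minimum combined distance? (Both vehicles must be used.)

105 miles — the smallest possible combined total.

Check every non-empty split of the stops between the two vehicles; for each half take its own optimal tour:
  {N1} + {N2, N3, N4, N5, N6}: 26 + 88 = 114
  {N2} + {N1, N3, N4, N5, N6}: 60 + 57 = 117
  {N1, N2} + {N3, N4, N5, N6}: 76 + 46 = 122
  {N3} + {N1, N2, N4, N5, N6}: 10 + 99 = 109
  {N1, N3} + {N2, N4, N5, N6}: 26 + 88 = 114
  {N2, N3} + {N1, N4, N5, N6}: 60 + 57 = 117
  … (31 splits in total)
  {N4} + {N1, N2, N3, N5, N6}: 20 + 85 = 105  ← best
Best: vehicle 1 Depot → N4 → Depot = 20; vehicle 2 Depot → N1 → N6 → N2 → N3 → N5 → Depot = 85; combined 105.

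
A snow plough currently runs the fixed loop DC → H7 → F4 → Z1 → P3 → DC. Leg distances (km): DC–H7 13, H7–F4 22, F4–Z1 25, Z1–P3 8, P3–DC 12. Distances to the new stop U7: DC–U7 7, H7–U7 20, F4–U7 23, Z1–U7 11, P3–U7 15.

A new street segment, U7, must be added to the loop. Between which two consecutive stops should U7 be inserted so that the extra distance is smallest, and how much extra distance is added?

Insertion cost between consecutive stops i–j is d(i,U7) + d(U7,j) − d(i,j):
  between DC and H7: 7 + 20 − 13 = 14
  between H7 and F4: 20 + 23 − 22 = 21
  between F4 and Z1: 23 + 11 − 25 = 9
  between Z1 and P3: 11 + 15 − 8 = 18
  between P3 and DC: 15 + 7 − 12 = 10
Cheapest insertion is between F4 and Z1, adding 9.
New total = 80 + 9 = 89.

Minimum extra distance: 9 km, inserting U7 between F4 and Z1.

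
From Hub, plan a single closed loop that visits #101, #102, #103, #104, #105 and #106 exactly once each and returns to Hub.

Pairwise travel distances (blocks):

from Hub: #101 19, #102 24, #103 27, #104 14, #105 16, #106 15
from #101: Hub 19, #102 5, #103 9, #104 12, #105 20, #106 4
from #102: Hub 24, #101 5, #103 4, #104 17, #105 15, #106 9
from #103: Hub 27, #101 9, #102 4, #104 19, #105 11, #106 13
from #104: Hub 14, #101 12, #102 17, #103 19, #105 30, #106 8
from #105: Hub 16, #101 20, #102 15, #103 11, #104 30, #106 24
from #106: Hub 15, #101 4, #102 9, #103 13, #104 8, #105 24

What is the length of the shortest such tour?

Minimum total distance: 62 blocks.

Hub-#101-#102-#103-#104-#105-#106-Hub: 19+5+4+19+30+24+15 = 116
Hub-#101-#102-#103-#104-#106-#105-Hub: 19+5+4+19+8+24+16 = 95
Hub-#101-#102-#103-#105-#104-#106-Hub: 19+5+4+11+30+8+15 = 92
Hub-#101-#102-#103-#105-#106-#104-Hub: 19+5+4+11+24+8+14 = 85
Hub-#101-#102-#103-#106-#104-#105-Hub: 19+5+4+13+8+30+16 = 95
Hub-#101-#102-#103-#106-#105-#104-Hub: 19+5+4+13+24+30+14 = 109
Hub-#101-#102-#104-#103-#105-#106-Hub: 19+5+17+19+11+24+15 = 110
Hub-#101-#102-#104-#103-#106-#105-Hub: 19+5+17+19+13+24+16 = 113
… (352 more)
Hub-#104-#106-#101-#102-#103-#105-Hub: 14+8+4+5+4+11+16 = 62  ← best
The minimum is 62.
One optimal route: Hub → #104 → #106 → #101 → #102 → #103 → #105 → Hub (or its reverse).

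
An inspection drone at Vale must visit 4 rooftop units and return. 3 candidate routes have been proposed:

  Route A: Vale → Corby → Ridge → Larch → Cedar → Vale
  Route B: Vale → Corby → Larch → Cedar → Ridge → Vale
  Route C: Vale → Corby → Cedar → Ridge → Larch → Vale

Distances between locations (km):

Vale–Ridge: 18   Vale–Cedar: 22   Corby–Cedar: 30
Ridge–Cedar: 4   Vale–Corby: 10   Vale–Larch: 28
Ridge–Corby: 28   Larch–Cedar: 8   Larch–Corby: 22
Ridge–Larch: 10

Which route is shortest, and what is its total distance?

Route A: 10 + 28 + 10 + 8 + 22 = 78
Route B: 10 + 22 + 8 + 4 + 18 = 62
Route C: 10 + 30 + 4 + 10 + 28 = 82

Shortest is Route B, total 62 km.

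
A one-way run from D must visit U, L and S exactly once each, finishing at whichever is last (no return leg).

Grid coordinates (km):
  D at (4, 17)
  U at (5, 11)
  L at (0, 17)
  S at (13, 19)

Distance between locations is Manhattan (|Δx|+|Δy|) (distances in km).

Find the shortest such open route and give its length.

There are 3! = 6 possible orderings.
D → U → L → S: 7+11+15 = 33
D → U → S → L: 7+16+15 = 38
D → L → U → S: 4+11+16 = 31
D → L → S → U: 4+15+16 = 35
D → S → U → L: 11+16+11 = 38
D → S → L → U: 11+15+11 = 37
The minimum is 31.
One shortest path: D → L → U → S.

31 km — the minimum one-way total.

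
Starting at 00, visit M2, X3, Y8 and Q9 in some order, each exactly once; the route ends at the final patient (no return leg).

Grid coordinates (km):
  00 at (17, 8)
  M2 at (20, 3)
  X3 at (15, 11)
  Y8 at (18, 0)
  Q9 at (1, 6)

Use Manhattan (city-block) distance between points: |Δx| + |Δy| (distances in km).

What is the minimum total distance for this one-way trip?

There are 4! = 24 possible orderings.
00 → M2 → X3 → Y8 → Q9: 8+13+14+23 = 58
00 → M2 → X3 → Q9 → Y8: 8+13+19+23 = 63
00 → M2 → Y8 → X3 → Q9: 8+5+14+19 = 46
00 → M2 → Y8 → Q9 → X3: 8+5+23+19 = 55
00 → M2 → Q9 → X3 → Y8: 8+22+19+14 = 63
00 → M2 → Q9 → Y8 → X3: 8+22+23+14 = 67
00 → X3 → M2 → Y8 → Q9: 5+13+5+23 = 46
00 → X3 → M2 → Q9 → Y8: 5+13+22+23 = 63
00 → X3 → Y8 → M2 → Q9: 5+14+5+22 = 46
00 → X3 → Y8 → Q9 → M2: 5+14+23+22 = 64
00 → X3 → Q9 → M2 → Y8: 5+19+22+5 = 51
00 → X3 → Q9 → Y8 → M2: 5+19+23+5 = 52
00 → Y8 → M2 → X3 → Q9: 9+5+13+19 = 46
00 → Y8 → M2 → Q9 → X3: 9+5+22+19 = 55
… (10 more)
The minimum is 46.
One shortest path: 00 → M2 → Y8 → X3 → Q9.

Shortest open route: 46 km.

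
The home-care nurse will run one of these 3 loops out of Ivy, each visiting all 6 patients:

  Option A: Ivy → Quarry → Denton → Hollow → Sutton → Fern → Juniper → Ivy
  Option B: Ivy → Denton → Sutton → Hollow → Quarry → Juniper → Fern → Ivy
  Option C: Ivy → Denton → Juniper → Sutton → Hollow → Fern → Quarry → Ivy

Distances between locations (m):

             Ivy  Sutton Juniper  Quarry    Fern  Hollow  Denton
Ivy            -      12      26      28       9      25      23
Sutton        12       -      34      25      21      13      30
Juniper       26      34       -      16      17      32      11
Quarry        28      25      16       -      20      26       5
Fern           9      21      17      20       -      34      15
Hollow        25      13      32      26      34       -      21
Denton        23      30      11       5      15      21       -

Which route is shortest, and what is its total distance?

Shortest is Option A, total 131 m.

Option A: 28 + 5 + 21 + 13 + 21 + 17 + 26 = 131
Option B: 23 + 30 + 13 + 26 + 16 + 17 + 9 = 134
Option C: 23 + 11 + 34 + 13 + 34 + 20 + 28 = 163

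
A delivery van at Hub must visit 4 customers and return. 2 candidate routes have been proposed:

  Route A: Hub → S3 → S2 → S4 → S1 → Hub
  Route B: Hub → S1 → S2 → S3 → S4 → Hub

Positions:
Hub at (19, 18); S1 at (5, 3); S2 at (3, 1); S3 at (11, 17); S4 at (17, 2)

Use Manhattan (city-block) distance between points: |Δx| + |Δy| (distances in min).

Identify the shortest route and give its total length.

Route A: 9 + 24 + 15 + 13 + 29 = 90
Route B: 29 + 4 + 24 + 21 + 18 = 96

Shortest is Route A, total 90 min.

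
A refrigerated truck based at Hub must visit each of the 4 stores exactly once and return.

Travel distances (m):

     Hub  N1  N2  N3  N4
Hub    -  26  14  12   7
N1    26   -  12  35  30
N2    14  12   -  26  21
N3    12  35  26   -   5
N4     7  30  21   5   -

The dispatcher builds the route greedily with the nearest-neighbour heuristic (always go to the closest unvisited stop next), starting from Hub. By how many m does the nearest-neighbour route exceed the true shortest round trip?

Hub: N4=7, N3=12, N2=14, N1=26 ⇒ N4
N4: N3=5, N2=21, N1=30 ⇒ N3
N3: N2=26, N1=35 ⇒ N2
N2: N1=12 ⇒ N1
NN route Hub → N4 → N3 → N2 → N1 → Hub costs 76.
Optimal: Hub → N2 → N1 → N3 → N4 → Hub costs 73 (by enumerating all 12 distinct tours).
Excess = 76 − 73 = 3.

Excess over optimum: 3 m.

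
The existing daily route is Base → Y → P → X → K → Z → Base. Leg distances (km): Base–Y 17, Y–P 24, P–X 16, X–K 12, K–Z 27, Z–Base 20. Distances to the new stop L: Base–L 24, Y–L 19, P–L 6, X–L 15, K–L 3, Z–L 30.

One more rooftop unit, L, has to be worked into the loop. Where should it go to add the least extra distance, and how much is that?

Minimum extra distance: 1 km, inserting L between Y and P.

Insertion cost between consecutive stops i–j is d(i,L) + d(L,j) − d(i,j):
  between Base and Y: 24 + 19 − 17 = 26
  between Y and P: 19 + 6 − 24 = 1
  between P and X: 6 + 15 − 16 = 5
  between X and K: 15 + 3 − 12 = 6
  between K and Z: 3 + 30 − 27 = 6
  between Z and Base: 30 + 24 − 20 = 34
Cheapest insertion is between Y and P, adding 1.
New total = 116 + 1 = 117.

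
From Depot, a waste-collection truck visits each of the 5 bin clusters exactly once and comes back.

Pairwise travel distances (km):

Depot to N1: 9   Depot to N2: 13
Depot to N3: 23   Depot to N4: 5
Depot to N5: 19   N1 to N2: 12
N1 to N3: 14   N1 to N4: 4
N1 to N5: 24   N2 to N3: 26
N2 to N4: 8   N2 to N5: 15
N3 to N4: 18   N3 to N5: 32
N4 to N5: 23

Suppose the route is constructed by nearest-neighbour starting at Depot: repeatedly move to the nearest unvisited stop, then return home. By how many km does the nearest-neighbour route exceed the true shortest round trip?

Depot: N4=5, N1=9, N2=13, N5=19, N3=23 ⇒ N4
N4: N1=4, N2=8, N3=18, N5=23 ⇒ N1
N1: N2=12, N3=14, N5=24 ⇒ N2
N2: N5=15, N3=26 ⇒ N5
N5: N3=32 ⇒ N3
NN route Depot → N4 → N1 → N2 → N5 → N3 → Depot costs 91.
Optimal: Depot → N1 → N3 → N4 → N2 → N5 → Depot costs 83 (by enumerating all 60 distinct tours).
Excess = 91 − 83 = 8.

8 km longer than the optimal tour.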